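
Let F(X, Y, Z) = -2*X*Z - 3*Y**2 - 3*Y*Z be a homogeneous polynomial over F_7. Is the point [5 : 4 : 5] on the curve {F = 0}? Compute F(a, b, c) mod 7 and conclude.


F(5,4,5) ≡ 3 (mod 7); P is NOT on the curve.

Evaluate F(5, 4, 5) term-by-term (mod 7).
  -2*X*Z ↦ -2·5·1·5 = -50
  -3*Y**2 ↦ -3·1·16·1 = -48
  -3*Y*Z ↦ -3·1·4·5 = -60
Sum: F(5, 4, 5) = (-50) + (-48) + (-60) = -158.
Reducing mod 7: -158 ≡ 3 (mod 7).
Since F(a, b, c) ≡ 3 ≠ 0 (mod 7), P does NOT lie on the curve.


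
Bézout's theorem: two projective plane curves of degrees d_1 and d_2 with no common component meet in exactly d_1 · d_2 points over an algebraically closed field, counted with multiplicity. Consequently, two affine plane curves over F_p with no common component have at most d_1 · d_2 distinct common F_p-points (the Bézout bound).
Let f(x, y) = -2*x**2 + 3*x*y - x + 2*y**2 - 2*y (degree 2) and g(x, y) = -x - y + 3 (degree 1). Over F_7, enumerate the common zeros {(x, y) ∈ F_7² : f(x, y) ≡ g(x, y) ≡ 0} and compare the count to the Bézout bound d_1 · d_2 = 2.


Common zeros: {(1, 2), (3, 0)}; count = 2; Bézout bound = 2.

deg(f) = 2, deg(g) = 1, so Bézout bound = 2.
Scan x ∈ F_7. For each x, list the y ∈ F_7 with f(x, y) ≡ 0 and those with g(x, y) ≡ 0 (mod 7); the common zeros in that column are the intersection.
  x = 0: f ≡ 0 at y ∈ {0, 1}; g ≡ 0 at y ∈ {3}; common: ∅.
  x = 1: f ≡ 0 at y ∈ {1, 2}; g ≡ 0 at y ∈ {2}; common: {2}.
  x = 2: f ≡ 0 at y ∈ ∅; g ≡ 0 at y ∈ {1}; common: ∅.
  x = 3: f ≡ 0 at y ∈ {0}; g ≡ 0 at y ∈ {0}; common: {0}.
  x = 4: f ≡ 0 at y ∈ ∅; g ≡ 0 at y ∈ {6}; common: ∅.
  x = 5: f ≡ 0 at y ∈ {2}; g ≡ 0 at y ∈ {5}; common: ∅.
  x = 6: f ≡ 0 at y ∈ ∅; g ≡ 0 at y ∈ {4}; common: ∅.
Collecting: common zeros = {(1, 2), (3, 0)}, so the count is 2.
Comparison with the Bézout bound: 2 ≤ 2 = deg(f)·deg(g), as expected for curves with no common component (the bound is attained).


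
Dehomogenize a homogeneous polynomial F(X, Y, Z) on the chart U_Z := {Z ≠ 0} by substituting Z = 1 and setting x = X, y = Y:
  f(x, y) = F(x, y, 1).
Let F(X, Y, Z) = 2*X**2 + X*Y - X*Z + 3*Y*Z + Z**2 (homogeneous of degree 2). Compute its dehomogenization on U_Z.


f(x, y) = 2*x**2 + x*y - x + 3*y + 1

On U_Z we set Z = 1. Each monomial c·X^i·Y^j·Z^k in F becomes c·x^i·y^j·1^k = c·x^i·y^j.
Substituting Z = 1: F(X, Y, 1) = 2*x**2 + x*y - x + 3*y + 1.
Note: deg(f) ≤ deg(F) = 2; strict inequality happens when F is divisible by Z (lost terms).


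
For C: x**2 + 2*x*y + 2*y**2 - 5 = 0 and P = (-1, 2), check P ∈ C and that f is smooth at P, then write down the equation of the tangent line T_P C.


Tangent line at P: 2*x + 6*y - 10 = 0.

Step 1: f(-1, 2) = 0, so P lies on C.
Step 2: partial derivatives
  f_x(x, y) = 2*x + 2*y, f_y(x, y) = 2*x + 4*y.
  f_x(P) = 2, f_y(P) = 6 (gradient nonzero, so P is smooth).
Step 3: tangent line at P: 2·(x − -1) + 6·(y − 2) = 0.
Expanding: 2*x + 6*y - 10 = 0.


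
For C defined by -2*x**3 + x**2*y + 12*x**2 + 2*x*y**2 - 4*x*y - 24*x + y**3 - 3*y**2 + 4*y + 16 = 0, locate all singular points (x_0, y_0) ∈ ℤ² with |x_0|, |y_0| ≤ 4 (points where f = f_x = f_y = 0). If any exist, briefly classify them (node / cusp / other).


Singular points: {(2, 0)}; classification: cusp.

Compute partial derivatives:
  f_x = -6*x**2 + 2*x*y + 24*x + 2*y**2 - 4*y - 24.
  f_y = x**2 + 4*x*y - 4*x + 3*y**2 - 6*y + 4.
Scan x_0 ∈ {−4, ..., 4}. For each x_0, f_y(x_0, y) is a polynomial in y; find its integer roots y ∈ {−4, ..., 4}, then test f_x and f at those candidates.
  x = -4: f_y(-4, y) = 3*y**2 - 22*y + 36; no integer root y with |y| ≤ 4.
  x = -3: f_y(-3, y) = 3*y**2 - 18*y + 25; no integer root y with |y| ≤ 4.
  x = -2: f_y(-2, y) = 3*y**2 - 14*y + 16; vanishes at y ∈ {2}. (-2, 2): f_x = -104 ≠ 0.
  x = -1: f_y(-1, y) = 3*y**2 - 10*y + 9; no integer root y with |y| ≤ 4.
  x = 0: f_y(0, y) = 3*y**2 - 6*y + 4; no integer root y with |y| ≤ 4.
  x = 1: f_y(1, y) = 3*y**2 - 2*y + 1; no integer root y with |y| ≤ 4.
  x = 2: f_y(2, y) = 3*y**2 + 2*y; vanishes at y ∈ {0}. (2, 0): f_x = 0, f = 0 — SINGULAR.
  x = 3: f_y(3, y) = 3*y**2 + 6*y + 1; no integer root y with |y| ≤ 4.
  x = 4: f_y(4, y) = 3*y**2 + 10*y + 4; no integer root y with |y| ≤ 4.
Only singular point on the grid: (2, 0).
Classify: substitute x = 2 + u, y = 0 + v and expand: f = -2*u**3 + u**2*v + 2*u*v**2 + v**3 + v**2.
No constant or linear terms (consistent with a singular point). Quadratic part: v**2. Cubic part: -2*u**3 + u**2*v + 2*u*v**2 + v**3.
The quadratic part v**2 is a perfect square, so there is a single (double) tangent line v = 0, i.e. y = 0. Restricting the cubic part to that line (v = 0) leaves -2*u**3 ≠ 0, so f is not divisible by v and the branch is v² ≈ 2*u**3 to lowest order — this is a cusp.
Classification: cusp.


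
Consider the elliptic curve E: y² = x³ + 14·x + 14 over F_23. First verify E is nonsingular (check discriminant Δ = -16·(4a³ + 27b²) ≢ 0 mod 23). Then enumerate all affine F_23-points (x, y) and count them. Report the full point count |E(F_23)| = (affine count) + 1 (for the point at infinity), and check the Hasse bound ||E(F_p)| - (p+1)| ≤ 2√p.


Affine points = {(1, 11), (1, 12), (2, 2), (2, 21), (5, 5), (5, 18), (7, 8), (7, 15), (9, 8), (9, 15), (10, 2), (10, 21), (11, 2), (11, 21), (12, 1), (12, 22), (13, 1), (13, 22), (17, 6), (17, 17), (18, 7), (18, 16), (19, 3), (19, 20), (21, 1), (21, 22)}; affine count = 26; |E(F_23)| = 27.

Discriminant check: Δ ∝ 4a³ + 27b² = 4·14³ + 27·14² = 4·2744 + 27·196 ≡ 7 (mod 23). Nonzero ⇒ E is nonsingular.
For each x ∈ F_23, compute rhs = x³ + 14·x + 14 mod 23, then count y ∈ F_23 with y² ≡ rhs.
  x = 0: rhs = 14, matching y values: none (0 points).
  x = 1: rhs = 6, matching y values: 11, 12 (2 points).
  x = 2: rhs = 4, matching y values: 2, 21 (2 points).
  x = 3: rhs = 14, matching y values: none (0 points).
  x = 4: rhs = 19, matching y values: none (0 points).
  x = 5: rhs = 2, matching y values: 5, 18 (2 points).
  x = 6: rhs = 15, matching y values: none (0 points).
  x = 7: rhs = 18, matching y values: 8, 15 (2 points).
  x = 8: rhs = 17, matching y values: none (0 points).
  x = 9: rhs = 18, matching y values: 8, 15 (2 points).
  x = 10: rhs = 4, matching y values: 2, 21 (2 points).
  x = 11: rhs = 4, matching y values: 2, 21 (2 points).
  x = 12: rhs = 1, matching y values: 1, 22 (2 points).
  x = 13: rhs = 1, matching y values: 1, 22 (2 points).
  x = 14: rhs = 10, matching y values: none (0 points).
  x = 15: rhs = 11, matching y values: none (0 points).
  x = 16: rhs = 10, matching y values: none (0 points).
  x = 17: rhs = 13, matching y values: 6, 17 (2 points).
  x = 18: rhs = 3, matching y values: 7, 16 (2 points).
  x = 19: rhs = 9, matching y values: 3, 20 (2 points).
  x = 20: rhs = 14, matching y values: none (0 points).
  x = 21: rhs = 1, matching y values: 1, 22 (2 points).
  x = 22: rhs = 22, matching y values: none (0 points).
Total affine count: 26.
Full point count |E(F_23)| = 26 + 1 = 27.
Hasse bound: |27 − (23+1)| = |3| = 3 ≤ 2√23 ≈ 9.5917 ✓.


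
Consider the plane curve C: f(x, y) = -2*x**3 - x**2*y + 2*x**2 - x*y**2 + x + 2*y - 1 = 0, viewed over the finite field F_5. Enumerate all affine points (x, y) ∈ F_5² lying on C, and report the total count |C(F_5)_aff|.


Affine F_5-points: {(0, 3), (1, 0), (1, 1), (3, 2), (3, 4)}; count = 5.

For each of the 25 pairs (x, y) ∈ F_5², evaluate f(x, y) mod 5. Record the zeros.
  x = 0: [0↦4, 1↦1, 2↦3, 3↦0, 4↦2]  zeros at y ∈ {3}
  x = 1: [0↦0, 1↦0, 2↦3, 3↦4, 4↦3]  zeros at y ∈ {0, 1}
  x = 2: [0↦3, 1↦4, 2↦1, 3↦4, 4↦3]  zeros at y ∈ ∅
  x = 3: [0↦1, 1↦1, 2↦0, 3↦3, 4↦0]  zeros at y ∈ {2, 4}
  x = 4: [0↦2, 1↦4, 2↦3, 3↦4, 4↦2]  zeros at y ∈ ∅
Collecting zeros: affine points = {(0, 3), (1, 0), (1, 1), (3, 2), (3, 4)}.
Total count |C(F_5)_aff| = 5.


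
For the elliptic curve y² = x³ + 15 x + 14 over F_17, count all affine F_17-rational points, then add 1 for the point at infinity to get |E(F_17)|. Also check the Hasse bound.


Affine points = {(1, 8), (1, 9), (2, 1), (2, 16), (3, 1), (3, 16), (4, 6), (4, 11), (8, 0), (10, 5), (10, 12), (12, 1), (12, 16), (13, 3), (13, 14), (16, 7), (16, 10)}; affine count = 17; |E(F_17)| = 18.

Discriminant check: Δ ∝ 4a³ + 27b² = 4·15³ + 27·14² = 4·3375 + 27·196 ≡ 7 (mod 17). Nonzero ⇒ E is nonsingular.
For each x ∈ F_17, compute rhs = x³ + 15·x + 14 mod 17, then count y ∈ F_17 with y² ≡ rhs.
  x = 0: rhs = 14, matching y values: none (0 points).
  x = 1: rhs = 13, matching y values: 8, 9 (2 points).
  x = 2: rhs = 1, matching y values: 1, 16 (2 points).
  x = 3: rhs = 1, matching y values: 1, 16 (2 points).
  x = 4: rhs = 2, matching y values: 6, 11 (2 points).
  x = 5: rhs = 10, matching y values: none (0 points).
  x = 6: rhs = 14, matching y values: none (0 points).
  x = 7: rhs = 3, matching y values: none (0 points).
  x = 8: rhs = 0, matching y values: 0 (1 points).
  x = 9: rhs = 11, matching y values: none (0 points).
  x = 10: rhs = 8, matching y values: 5, 12 (2 points).
  x = 11: rhs = 14, matching y values: none (0 points).
  x = 12: rhs = 1, matching y values: 1, 16 (2 points).
  x = 13: rhs = 9, matching y values: 3, 14 (2 points).
  x = 14: rhs = 10, matching y values: none (0 points).
  x = 15: rhs = 10, matching y values: none (0 points).
  x = 16: rhs = 15, matching y values: 7, 10 (2 points).
Total affine count: 17.
Full point count |E(F_17)| = 17 + 1 = 18.
Hasse bound: |18 − (17+1)| = |0| = 0 ≤ 2√17 ≈ 8.2462 ✓.


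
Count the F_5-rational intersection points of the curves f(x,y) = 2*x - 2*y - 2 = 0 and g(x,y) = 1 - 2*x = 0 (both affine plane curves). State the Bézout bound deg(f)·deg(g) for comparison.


Common zeros: {(3, 2)}; count = 1; Bézout bound = 1.

deg(f) = 1, deg(g) = 1, so Bézout bound = 1.
Scan x ∈ F_5. For each x, list the y ∈ F_5 with f(x, y) ≡ 0 and those with g(x, y) ≡ 0 (mod 5); the common zeros in that column are the intersection.
  x = 0: f ≡ 0 at y ∈ {4}; g ≡ 0 at y ∈ ∅; common: ∅.
  x = 1: f ≡ 0 at y ∈ {0}; g ≡ 0 at y ∈ ∅; common: ∅.
  x = 2: f ≡ 0 at y ∈ {1}; g ≡ 0 at y ∈ ∅; common: ∅.
  x = 3: f ≡ 0 at y ∈ {2}; g ≡ 0 at y ∈ {0, 1, 2, 3, 4}; common: {2}.
  x = 4: f ≡ 0 at y ∈ {3}; g ≡ 0 at y ∈ ∅; common: ∅.
Collecting: common zeros = {(3, 2)}, so the count is 1.
Comparison with the Bézout bound: 1 ≤ 1 = deg(f)·deg(g), as expected for curves with no common component (the bound is attained).


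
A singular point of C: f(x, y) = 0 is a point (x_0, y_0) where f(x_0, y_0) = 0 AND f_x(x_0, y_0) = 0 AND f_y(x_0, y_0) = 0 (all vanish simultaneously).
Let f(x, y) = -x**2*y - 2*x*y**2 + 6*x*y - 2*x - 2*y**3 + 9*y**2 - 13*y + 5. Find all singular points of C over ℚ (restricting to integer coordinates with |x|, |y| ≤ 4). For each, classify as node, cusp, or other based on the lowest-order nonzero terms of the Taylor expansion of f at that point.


Singular points: {(1, 1)}; classification: node.

Compute partial derivatives:
  f_x = -2*x*y - 2*y**2 + 6*y - 2.
  f_y = -x**2 - 4*x*y + 6*x - 6*y**2 + 18*y - 13.
Scan x_0 ∈ {−4, ..., 4}. For each x_0, f_y(x_0, y) is a polynomial in y; find its integer roots y ∈ {−4, ..., 4}, then test f_x and f at those candidates.
  x = -4: f_y(-4, y) = -6*y**2 + 34*y - 53; no integer root y with |y| ≤ 4.
  x = -3: f_y(-3, y) = -6*y**2 + 30*y - 40; no integer root y with |y| ≤ 4.
  x = -2: f_y(-2, y) = -6*y**2 + 26*y - 29; no integer root y with |y| ≤ 4.
  x = -1: f_y(-1, y) = -6*y**2 + 22*y - 20; vanishes at y ∈ {2}. (-1, 2): f_x = 6 ≠ 0.
  x = 0: f_y(0, y) = -6*y**2 + 18*y - 13; no integer root y with |y| ≤ 4.
  x = 1: f_y(1, y) = -6*y**2 + 14*y - 8; vanishes at y ∈ {1}. (1, 1): f_x = 0, f = 0 — SINGULAR.
  x = 2: f_y(2, y) = -6*y**2 + 10*y - 5; no integer root y with |y| ≤ 4.
  x = 3: f_y(3, y) = -6*y**2 + 6*y - 4; no integer root y with |y| ≤ 4.
  x = 4: f_y(4, y) = -6*y**2 + 2*y - 5; no integer root y with |y| ≤ 4.
Only singular point on the grid: (1, 1).
Classify: substitute x = 1 + u, y = 1 + v and expand: f = -u**2*v - u**2 - 2*u*v**2 - 2*v**3 + v**2.
No constant or linear terms (consistent with a singular point). Quadratic part: -u**2 + v**2. Cubic part: -u**2*v - 2*u*v**2 - 2*v**3.
The quadratic part v**2 - u**2 = (v − u)(v + u) splits into two distinct linear factors, so there are two distinct tangent lines y − 1 = ±(x − 1) — this is a node (ordinary double point).
Classification: node.


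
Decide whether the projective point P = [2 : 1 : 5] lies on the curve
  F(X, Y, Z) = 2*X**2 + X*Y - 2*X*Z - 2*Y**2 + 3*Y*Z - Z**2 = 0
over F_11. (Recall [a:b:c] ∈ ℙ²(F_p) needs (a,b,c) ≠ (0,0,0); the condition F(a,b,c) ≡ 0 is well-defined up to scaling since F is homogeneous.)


F(2,1,5) ≡ 0 (mod 11); P is on the curve.

Evaluate F(2, 1, 5) term-by-term (mod 11).
  2*X**2 ↦ 2·4·1·1 = 8
  X*Y ↦ 1·2·1·1 = 2
  -2*X*Z ↦ -2·2·1·5 = -20
  -2*Y**2 ↦ -2·1·1·1 = -2
  3*Y*Z ↦ 3·1·1·5 = 15
  -Z**2 ↦ -1·1·1·25 = -25
Sum: F(2, 1, 5) = (8) + (2) + (-20) + (-2) + (15) + (-25) = -22.
Reducing mod 11: -22 ≡ 0 (mod 11).
Since F(a, b, c) ≡ 0 (mod 11), P lies on the curve.


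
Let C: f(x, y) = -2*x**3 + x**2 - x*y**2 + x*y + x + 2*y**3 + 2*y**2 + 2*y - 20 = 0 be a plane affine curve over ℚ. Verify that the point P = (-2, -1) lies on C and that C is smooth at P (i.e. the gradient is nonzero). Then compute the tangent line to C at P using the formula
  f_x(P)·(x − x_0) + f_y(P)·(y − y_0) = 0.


Tangent line at P: -29*x - 2*y - 60 = 0.

Step 1: f(-2, -1) = 0, so P lies on C.
Step 2: partial derivatives
  f_x(x, y) = -6*x**2 + 2*x - y**2 + y + 1, f_y(x, y) = -2*x*y + x + 6*y**2 + 4*y + 2.
  f_x(P) = -29, f_y(P) = -2 (gradient nonzero, so P is smooth).
Step 3: tangent line at P: -29·(x − -2) + -2·(y − -1) = 0.
Expanding: -29*x - 2*y - 60 = 0.


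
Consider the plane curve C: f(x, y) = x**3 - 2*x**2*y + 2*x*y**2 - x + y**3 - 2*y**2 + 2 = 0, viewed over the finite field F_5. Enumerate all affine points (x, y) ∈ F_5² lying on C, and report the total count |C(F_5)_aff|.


Affine F_5-points: {(3, 3), (4, 2)}; count = 2.

For each of the 25 pairs (x, y) ∈ F_5², evaluate f(x, y) mod 5. Record the zeros.
  x = 0: [0↦2, 1↦1, 2↦2, 3↦1, 4↦4]  zeros at y ∈ ∅
  x = 1: [0↦2, 1↦1, 2↦1, 3↦3, 4↦3]  zeros at y ∈ ∅
  x = 2: [0↦3, 1↦3, 2↦3, 3↦4, 4↦2]  zeros at y ∈ ∅
  x = 3: [0↦1, 1↦3, 2↦4, 3↦0, 4↦2]  zeros at y ∈ {3}
  x = 4: [0↦2, 1↦2, 2↦0, 3↦2, 4↦4]  zeros at y ∈ {2}
Collecting zeros: affine points = {(3, 3), (4, 2)}.
Total count |C(F_5)_aff| = 2.


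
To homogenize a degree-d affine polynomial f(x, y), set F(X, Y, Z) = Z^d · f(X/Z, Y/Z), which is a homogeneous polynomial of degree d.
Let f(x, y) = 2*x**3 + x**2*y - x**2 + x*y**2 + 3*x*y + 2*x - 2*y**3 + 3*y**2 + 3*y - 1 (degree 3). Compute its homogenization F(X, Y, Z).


F(X, Y, Z) = 2*X**3 + X**2*Y - X**2*Z + X*Y**2 + 3*X*Y*Z + 2*X*Z**2 - 2*Y**3 + 3*Y**2*Z + 3*Y*Z**2 - Z**3

deg(f) = 3.
Substitute x = X/Z, y = Y/Z into f, then multiply by Z^3.
  monomial 2·x^3·y^0 ↦ 2·X^3·Y^0·Z^0.
  monomial 1·x^2·y^1 ↦ 1·X^2·Y^1·Z^0.
  monomial -1·x^2·y^0 ↦ -1·X^2·Y^0·Z^1.
  monomial 1·x^1·y^2 ↦ 1·X^1·Y^2·Z^0.
  monomial 3·x^1·y^1 ↦ 3·X^1·Y^1·Z^1.
  monomial 2·x^1·y^0 ↦ 2·X^1·Y^0·Z^2.
  monomial -2·x^0·y^3 ↦ -2·X^0·Y^3·Z^0.
  monomial 3·x^0·y^2 ↦ 3·X^0·Y^2·Z^1.
  monomial 3·x^0·y^1 ↦ 3·X^0·Y^1·Z^2.
  monomial -1·x^0·y^0 ↦ -1·X^0·Y^0·Z^3.
Collecting: F(X, Y, Z) = 2*X**3 + X**2*Y - X**2*Z + X*Y**2 + 3*X*Y*Z + 2*X*Z**2 - 2*Y**3 + 3*Y**2*Z + 3*Y*Z**2 - Z**3.


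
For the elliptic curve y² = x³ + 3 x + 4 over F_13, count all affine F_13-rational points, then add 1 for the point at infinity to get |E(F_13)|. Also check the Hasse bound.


Affine points = {(0, 2), (0, 11), (3, 1), (3, 12), (5, 1), (5, 12), (6, 2), (6, 11), (7, 2), (7, 11), (11, 4), (11, 9), (12, 0)}; affine count = 13; |E(F_13)| = 14.

Discriminant check: Δ ∝ 4a³ + 27b² = 4·3³ + 27·4² = 4·27 + 27·16 ≡ 7 (mod 13). Nonzero ⇒ E is nonsingular.
For each x ∈ F_13, compute rhs = x³ + 3·x + 4 mod 13, then count y ∈ F_13 with y² ≡ rhs.
  x = 0: rhs = 4, matching y values: 2, 11 (2 points).
  x = 1: rhs = 8, matching y values: none (0 points).
  x = 2: rhs = 5, matching y values: none (0 points).
  x = 3: rhs = 1, matching y values: 1, 12 (2 points).
  x = 4: rhs = 2, matching y values: none (0 points).
  x = 5: rhs = 1, matching y values: 1, 12 (2 points).
  x = 6: rhs = 4, matching y values: 2, 11 (2 points).
  x = 7: rhs = 4, matching y values: 2, 11 (2 points).
  x = 8: rhs = 7, matching y values: none (0 points).
  x = 9: rhs = 6, matching y values: none (0 points).
  x = 10: rhs = 7, matching y values: none (0 points).
  x = 11: rhs = 3, matching y values: 4, 9 (2 points).
  x = 12: rhs = 0, matching y values: 0 (1 points).
Total affine count: 13.
Full point count |E(F_13)| = 13 + 1 = 14.
Hasse bound: |14 − (13+1)| = |0| = 0 ≤ 2√13 ≈ 7.2111 ✓.


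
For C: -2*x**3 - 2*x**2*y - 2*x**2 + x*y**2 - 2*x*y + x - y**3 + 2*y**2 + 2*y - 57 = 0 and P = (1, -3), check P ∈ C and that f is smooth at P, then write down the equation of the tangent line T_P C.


Tangent line at P: 18*x - 47*y - 159 = 0.

Step 1: f(1, -3) = 0, so P lies on C.
Step 2: partial derivatives
  f_x(x, y) = -6*x**2 - 4*x*y - 4*x + y**2 - 2*y + 1, f_y(x, y) = -2*x**2 + 2*x*y - 2*x - 3*y**2 + 4*y + 2.
  f_x(P) = 18, f_y(P) = -47 (gradient nonzero, so P is smooth).
Step 3: tangent line at P: 18·(x − 1) + -47·(y − -3) = 0.
Expanding: 18*x - 47*y - 159 = 0.


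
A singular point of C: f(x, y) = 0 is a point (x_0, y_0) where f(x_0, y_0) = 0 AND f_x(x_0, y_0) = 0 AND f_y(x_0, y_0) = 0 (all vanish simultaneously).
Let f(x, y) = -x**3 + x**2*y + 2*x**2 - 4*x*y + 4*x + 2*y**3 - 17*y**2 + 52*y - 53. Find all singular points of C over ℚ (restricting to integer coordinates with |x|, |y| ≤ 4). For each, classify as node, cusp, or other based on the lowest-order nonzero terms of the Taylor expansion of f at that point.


Singular points: {(2, 3)}; classification: node.

Compute partial derivatives:
  f_x = -3*x**2 + 2*x*y + 4*x - 4*y + 4.
  f_y = x**2 - 4*x + 6*y**2 - 34*y + 52.
Scan x_0 ∈ {−4, ..., 4}. For each x_0, f_y(x_0, y) is a polynomial in y; find its integer roots y ∈ {−4, ..., 4}, then test f_x and f at those candidates.
  x = -4: f_y(-4, y) = 6*y**2 - 34*y + 84; no integer root y with |y| ≤ 4.
  x = -3: f_y(-3, y) = 6*y**2 - 34*y + 73; no integer root y with |y| ≤ 4.
  x = -2: f_y(-2, y) = 6*y**2 - 34*y + 64; no integer root y with |y| ≤ 4.
  x = -1: f_y(-1, y) = 6*y**2 - 34*y + 57; no integer root y with |y| ≤ 4.
  x = 0: f_y(0, y) = 6*y**2 - 34*y + 52; no integer root y with |y| ≤ 4.
  x = 1: f_y(1, y) = 6*y**2 - 34*y + 49; no integer root y with |y| ≤ 4.
  x = 2: f_y(2, y) = 6*y**2 - 34*y + 48; vanishes at y ∈ {3}. (2, 3): f_x = 0, f = 0 — SINGULAR.
  x = 3: f_y(3, y) = 6*y**2 - 34*y + 49; no integer root y with |y| ≤ 4.
  x = 4: f_y(4, y) = 6*y**2 - 34*y + 52; no integer root y with |y| ≤ 4.
Only singular point on the grid: (2, 3).
Classify: substitute x = 2 + u, y = 3 + v and expand: f = -u**3 + u**2*v - u**2 + 2*v**3 + v**2.
No constant or linear terms (consistent with a singular point). Quadratic part: -u**2 + v**2. Cubic part: -u**3 + u**2*v + 2*v**3.
The quadratic part v**2 - u**2 = (v − u)(v + u) splits into two distinct linear factors, so there are two distinct tangent lines y − 3 = ±(x − 2) — this is a node (ordinary double point).
Classification: node.


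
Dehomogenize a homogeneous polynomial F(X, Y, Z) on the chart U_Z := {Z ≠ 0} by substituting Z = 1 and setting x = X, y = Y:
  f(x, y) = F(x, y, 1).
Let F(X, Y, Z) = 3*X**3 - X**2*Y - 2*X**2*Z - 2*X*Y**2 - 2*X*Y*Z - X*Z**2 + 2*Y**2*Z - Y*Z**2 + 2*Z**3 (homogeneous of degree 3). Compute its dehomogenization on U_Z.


f(x, y) = 3*x**3 - x**2*y - 2*x**2 - 2*x*y**2 - 2*x*y - x + 2*y**2 - y + 2

On U_Z we set Z = 1. Each monomial c·X^i·Y^j·Z^k in F becomes c·x^i·y^j·1^k = c·x^i·y^j.
Substituting Z = 1: F(X, Y, 1) = 3*x**3 - x**2*y - 2*x**2 - 2*x*y**2 - 2*x*y - x + 2*y**2 - y + 2.
Note: deg(f) ≤ deg(F) = 3; strict inequality happens when F is divisible by Z (lost terms).


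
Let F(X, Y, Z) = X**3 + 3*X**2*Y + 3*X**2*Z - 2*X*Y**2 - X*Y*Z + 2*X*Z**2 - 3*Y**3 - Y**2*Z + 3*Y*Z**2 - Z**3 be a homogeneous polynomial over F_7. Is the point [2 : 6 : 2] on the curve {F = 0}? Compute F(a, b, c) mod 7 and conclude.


F(2,6,2) ≡ 3 (mod 7); P is NOT on the curve.

Evaluate F(2, 6, 2) term-by-term (mod 7).
  X**3 ↦ 1·8·1·1 = 8
  3*X**2*Y ↦ 3·4·6·1 = 72
  3*X**2*Z ↦ 3·4·1·2 = 24
  -2*X*Y**2 ↦ -2·2·36·1 = -144
  -X*Y*Z ↦ -1·2·6·2 = -24
  2*X*Z**2 ↦ 2·2·1·4 = 16
  -3*Y**3 ↦ -3·1·216·1 = -648
  -Y**2*Z ↦ -1·1·36·2 = -72
  3*Y*Z**2 ↦ 3·1·6·4 = 72
  -Z**3 ↦ -1·1·1·8 = -8
Sum: F(2, 6, 2) = (8) + (72) + (24) + (-144) + (-24) + (16) + (-648) + (-72) + (72) + (-8) = -704.
Reducing mod 7: -704 ≡ 3 (mod 7).
Since F(a, b, c) ≡ 3 ≠ 0 (mod 7), P does NOT lie on the curve.


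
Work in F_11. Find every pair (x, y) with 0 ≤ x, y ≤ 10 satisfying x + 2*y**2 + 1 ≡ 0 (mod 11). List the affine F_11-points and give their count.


Affine F_11-points: {(0, 4), (0, 7), (2, 2), (2, 9), (3, 3), (3, 8), (4, 5), (4, 6), (8, 1), (8, 10), (10, 0)}; count = 11.

For each of the 121 pairs (x, y) ∈ F_11², evaluate f(x, y) mod 11. Record the zeros.
  x = 0: [0↦1, 1↦3, 2↦9, 3↦8, 4↦0, 5↦7, 6↦7, 7↦0, 8↦8, 9↦9, 10↦3]  zeros at y ∈ {4, 7}
  x = 1: [0↦2, 1↦4, 2↦10, 3↦9, 4↦1, 5↦8, 6↦8, 7↦1, 8↦9, 9↦10, 10↦4]  zeros at y ∈ ∅
  x = 2: [0↦3, 1↦5, 2↦0, 3↦10, 4↦2, 5↦9, 6↦9, 7↦2, 8↦10, 9↦0, 10↦5]  zeros at y ∈ {2, 9}
  x = 3: [0↦4, 1↦6, 2↦1, 3↦0, 4↦3, 5↦10, 6↦10, 7↦3, 8↦0, 9↦1, 10↦6]  zeros at y ∈ {3, 8}
  x = 4: [0↦5, 1↦7, 2↦2, 3↦1, 4↦4, 5↦0, 6↦0, 7↦4, 8↦1, 9↦2, 10↦7]  zeros at y ∈ {5, 6}
  x = 5: [0↦6, 1↦8, 2↦3, 3↦2, 4↦5, 5↦1, 6↦1, 7↦5, 8↦2, 9↦3, 10↦8]  zeros at y ∈ ∅
  x = 6: [0↦7, 1↦9, 2↦4, 3↦3, 4↦6, 5↦2, 6↦2, 7↦6, 8↦3, 9↦4, 10↦9]  zeros at y ∈ ∅
  x = 7: [0↦8, 1↦10, 2↦5, 3↦4, 4↦7, 5↦3, 6↦3, 7↦7, 8↦4, 9↦5, 10↦10]  zeros at y ∈ ∅
  x = 8: [0↦9, 1↦0, 2↦6, 3↦5, 4↦8, 5↦4, 6↦4, 7↦8, 8↦5, 9↦6, 10↦0]  zeros at y ∈ {1, 10}
  x = 9: [0↦10, 1↦1, 2↦7, 3↦6, 4↦9, 5↦5, 6↦5, 7↦9, 8↦6, 9↦7, 10↦1]  zeros at y ∈ ∅
  x = 10: [0↦0, 1↦2, 2↦8, 3↦7, 4↦10, 5↦6, 6↦6, 7↦10, 8↦7, 9↦8, 10↦2]  zeros at y ∈ {0}
Collecting zeros: affine points = {(0, 4), (0, 7), (2, 2), (2, 9), (3, 3), (3, 8), (4, 5), (4, 6), (8, 1), (8, 10), (10, 0)}.
Total count |C(F_11)_aff| = 11.


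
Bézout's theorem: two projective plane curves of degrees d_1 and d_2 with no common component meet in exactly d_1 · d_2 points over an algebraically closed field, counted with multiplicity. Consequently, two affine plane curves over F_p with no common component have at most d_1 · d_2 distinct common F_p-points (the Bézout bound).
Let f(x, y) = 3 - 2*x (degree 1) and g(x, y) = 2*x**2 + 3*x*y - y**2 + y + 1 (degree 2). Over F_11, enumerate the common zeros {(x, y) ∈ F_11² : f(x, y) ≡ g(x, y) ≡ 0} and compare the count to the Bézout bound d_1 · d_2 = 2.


Common zeros: {(7, 0)}; count = 1; Bézout bound = 2.

deg(f) = 1, deg(g) = 2, so Bézout bound = 2.
Scan x ∈ F_11. For each x, list the y ∈ F_11 with f(x, y) ≡ 0 and those with g(x, y) ≡ 0 (mod 11); the common zeros in that column are the intersection.
  x = 0: f ≡ 0 at y ∈ ∅; g ≡ 0 at y ∈ {4, 8}; common: ∅.
  x = 1: f ≡ 0 at y ∈ ∅; g ≡ 0 at y ∈ ∅; common: ∅.
  x = 2: f ≡ 0 at y ∈ ∅; g ≡ 0 at y ∈ ∅; common: ∅.
  x = 3: f ≡ 0 at y ∈ ∅; g ≡ 0 at y ∈ {5}; common: ∅.
  x = 4: f ≡ 0 at y ∈ ∅; g ≡ 0 at y ∈ {0, 2}; common: ∅.
  x = 5: f ≡ 0 at y ∈ ∅; g ≡ 0 at y ∈ {1, 4}; common: ∅.
  x = 6: f ≡ 0 at y ∈ ∅; g ≡ 0 at y ∈ {3, 5}; common: ∅.
  x = 7: f ≡ 0 at y ∈ {0, 1, 2, 3, 4, 5, 6, 7, 8, 9, 10}; g ≡ 0 at y ∈ {0}; common: {0}.
  x = 8: f ≡ 0 at y ∈ ∅; g ≡ 0 at y ∈ ∅; common: ∅.
  x = 9: f ≡ 0 at y ∈ ∅; g ≡ 0 at y ∈ ∅; common: ∅.
  x = 10: f ≡ 0 at y ∈ ∅; g ≡ 0 at y ∈ {1, 8}; common: ∅.
Collecting: common zeros = {(7, 0)}, so the count is 1.
Comparison with the Bézout bound: 1 ≤ 2 = deg(f)·deg(g), as expected for curves with no common component (the affine F_11-count falls short of the bound because intersections may lie at infinity, over extension fields, or carry multiplicity).


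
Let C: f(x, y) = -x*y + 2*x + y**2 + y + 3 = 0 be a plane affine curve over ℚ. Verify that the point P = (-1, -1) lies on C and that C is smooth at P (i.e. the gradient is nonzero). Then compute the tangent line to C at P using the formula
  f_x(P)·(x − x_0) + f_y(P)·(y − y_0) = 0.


Tangent line at P: 3*x + 3 = 0.

Step 1: f(-1, -1) = 0, so P lies on C.
Step 2: partial derivatives
  f_x(x, y) = 2 - y, f_y(x, y) = -x + 2*y + 1.
  f_x(P) = 3, f_y(P) = 0 (gradient nonzero, so P is smooth).
Step 3: tangent line at P: 3·(x − -1) + 0·(y − -1) = 0.
Expanding: 3*x + 3 = 0.


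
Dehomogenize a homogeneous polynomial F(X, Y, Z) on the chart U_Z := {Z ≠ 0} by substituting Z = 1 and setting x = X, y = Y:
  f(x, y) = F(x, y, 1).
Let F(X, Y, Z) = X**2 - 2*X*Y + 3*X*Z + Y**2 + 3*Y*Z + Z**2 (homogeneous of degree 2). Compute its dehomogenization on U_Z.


f(x, y) = x**2 - 2*x*y + 3*x + y**2 + 3*y + 1

On U_Z we set Z = 1. Each monomial c·X^i·Y^j·Z^k in F becomes c·x^i·y^j·1^k = c·x^i·y^j.
Substituting Z = 1: F(X, Y, 1) = x**2 - 2*x*y + 3*x + y**2 + 3*y + 1.
Note: deg(f) ≤ deg(F) = 2; strict inequality happens when F is divisible by Z (lost terms).


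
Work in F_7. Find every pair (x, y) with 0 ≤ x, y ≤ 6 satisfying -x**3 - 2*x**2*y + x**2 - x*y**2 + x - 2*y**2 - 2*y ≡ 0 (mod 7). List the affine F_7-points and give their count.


Affine F_7-points: {(0, 0), (0, 6), (1, 4), (3, 4), (3, 6), (4, 1), (4, 5), (5, 1)}; count = 8.

For each of the 49 pairs (x, y) ∈ F_7², evaluate f(x, y) mod 7. Record the zeros.
  x = 0: [0↦0, 1↦3, 2↦2, 3↦4, 4↦2, 5↦3, 6↦0]  zeros at y ∈ {0, 6}
  x = 1: [0↦1, 1↦1, 2↦2, 3↦4, 4↦0, 5↦4, 6↦2]  zeros at y ∈ {4}
  x = 2: [0↦5, 1↦5, 2↦4, 3↦2, 4↦6, 5↦2, 6↦4]  zeros at y ∈ ∅
  x = 3: [0↦6, 1↦2, 2↦2, 3↦6, 4↦0, 5↦5, 6↦0]  zeros at y ∈ {4, 6}
  x = 4: [0↦5, 1↦0, 2↦4, 3↦3, 4↦4, 5↦0, 6↦5]  zeros at y ∈ {1, 5}
  x = 5: [0↦3, 1↦0, 2↦4, 3↦1, 4↦5, 5↦2, 6↦6]  zeros at y ∈ {1}
  x = 6: [0↦1, 1↦3, 2↦3, 3↦1, 4↦4, 5↦5, 6↦4]  zeros at y ∈ ∅
Collecting zeros: affine points = {(0, 0), (0, 6), (1, 4), (3, 4), (3, 6), (4, 1), (4, 5), (5, 1)}.
Total count |C(F_7)_aff| = 8.


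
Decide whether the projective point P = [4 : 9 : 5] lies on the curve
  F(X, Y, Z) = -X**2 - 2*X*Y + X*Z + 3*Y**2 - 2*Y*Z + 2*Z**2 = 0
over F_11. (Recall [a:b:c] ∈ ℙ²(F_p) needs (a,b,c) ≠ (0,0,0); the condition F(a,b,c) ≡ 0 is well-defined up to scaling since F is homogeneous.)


F(4,9,5) ≡ 3 (mod 11); P is NOT on the curve.

Evaluate F(4, 9, 5) term-by-term (mod 11).
  -X**2 ↦ -1·16·1·1 = -16
  -2*X*Y ↦ -2·4·9·1 = -72
  X*Z ↦ 1·4·1·5 = 20
  3*Y**2 ↦ 3·1·81·1 = 243
  -2*Y*Z ↦ -2·1·9·5 = -90
  2*Z**2 ↦ 2·1·1·25 = 50
Sum: F(4, 9, 5) = (-16) + (-72) + (20) + (243) + (-90) + (50) = 135.
Reducing mod 11: 135 ≡ 3 (mod 11).
Since F(a, b, c) ≡ 3 ≠ 0 (mod 11), P does NOT lie on the curve.


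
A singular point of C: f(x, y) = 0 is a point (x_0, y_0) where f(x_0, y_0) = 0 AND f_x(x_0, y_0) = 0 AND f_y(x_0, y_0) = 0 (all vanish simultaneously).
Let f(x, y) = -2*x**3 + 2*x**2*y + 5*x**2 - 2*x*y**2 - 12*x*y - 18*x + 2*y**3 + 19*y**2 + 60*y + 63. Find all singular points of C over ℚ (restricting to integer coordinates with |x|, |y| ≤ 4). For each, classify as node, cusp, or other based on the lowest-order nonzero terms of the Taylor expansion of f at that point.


Singular points: {(0, -3)}; classification: node.

Compute partial derivatives:
  f_x = -6*x**2 + 4*x*y + 10*x - 2*y**2 - 12*y - 18.
  f_y = 2*x**2 - 4*x*y - 12*x + 6*y**2 + 38*y + 60.
Scan x_0 ∈ {−4, ..., 4}. For each x_0, f_y(x_0, y) is a polynomial in y; find its integer roots y ∈ {−4, ..., 4}, then test f_x and f at those candidates.
  x = -4: f_y(-4, y) = 6*y**2 + 54*y + 140; no integer root y with |y| ≤ 4.
  x = -3: f_y(-3, y) = 6*y**2 + 50*y + 114; no integer root y with |y| ≤ 4.
  x = -2: f_y(-2, y) = 6*y**2 + 46*y + 92; no integer root y with |y| ≤ 4.
  x = -1: f_y(-1, y) = 6*y**2 + 42*y + 74; no integer root y with |y| ≤ 4.
  x = 0: f_y(0, y) = 6*y**2 + 38*y + 60; vanishes at y ∈ {-3}. (0, -3): f_x = 0, f = 0 — SINGULAR.
  x = 1: f_y(1, y) = 6*y**2 + 34*y + 50; no integer root y with |y| ≤ 4.
  x = 2: f_y(2, y) = 6*y**2 + 30*y + 44; no integer root y with |y| ≤ 4.
  x = 3: f_y(3, y) = 6*y**2 + 26*y + 42; no integer root y with |y| ≤ 4.
  x = 4: f_y(4, y) = 6*y**2 + 22*y + 44; no integer root y with |y| ≤ 4.
Only singular point on the grid: (0, -3).
Classify: substitute x = 0 + u, y = -3 + v and expand: f = -2*u**3 + 2*u**2*v - u**2 - 2*u*v**2 + 2*v**3 + v**2.
No constant or linear terms (consistent with a singular point). Quadratic part: -u**2 + v**2. Cubic part: -2*u**3 + 2*u**2*v - 2*u*v**2 + 2*v**3.
The quadratic part v**2 - u**2 = (v − u)(v + u) splits into two distinct linear factors, so there are two distinct tangent lines y − -3 = ±(x − 0) — this is a node (ordinary double point).
Classification: node.


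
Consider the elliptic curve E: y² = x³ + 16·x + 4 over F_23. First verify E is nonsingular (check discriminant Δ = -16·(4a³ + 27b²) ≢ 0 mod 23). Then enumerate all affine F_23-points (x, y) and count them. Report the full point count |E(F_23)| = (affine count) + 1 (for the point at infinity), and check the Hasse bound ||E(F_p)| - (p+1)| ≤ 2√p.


Affine points = {(0, 2), (0, 21), (5, 5), (5, 18), (8, 0), (9, 7), (9, 16), (11, 4), (11, 19), (15, 10), (15, 13), (16, 3), (16, 20), (18, 11), (18, 12)}; affine count = 15; |E(F_23)| = 16.

Discriminant check: Δ ∝ 4a³ + 27b² = 4·16³ + 27·4² = 4·4096 + 27·16 ≡ 3 (mod 23). Nonzero ⇒ E is nonsingular.
For each x ∈ F_23, compute rhs = x³ + 16·x + 4 mod 23, then count y ∈ F_23 with y² ≡ rhs.
  x = 0: rhs = 4, matching y values: 2, 21 (2 points).
  x = 1: rhs = 21, matching y values: none (0 points).
  x = 2: rhs = 21, matching y values: none (0 points).
  x = 3: rhs = 10, matching y values: none (0 points).
  x = 4: rhs = 17, matching y values: none (0 points).
  x = 5: rhs = 2, matching y values: 5, 18 (2 points).
  x = 6: rhs = 17, matching y values: none (0 points).
  x = 7: rhs = 22, matching y values: none (0 points).
  x = 8: rhs = 0, matching y values: 0 (1 points).
  x = 9: rhs = 3, matching y values: 7, 16 (2 points).
  x = 10: rhs = 14, matching y values: none (0 points).
  x = 11: rhs = 16, matching y values: 4, 19 (2 points).
  x = 12: rhs = 15, matching y values: none (0 points).
  x = 13: rhs = 17, matching y values: none (0 points).
  x = 14: rhs = 5, matching y values: none (0 points).
  x = 15: rhs = 8, matching y values: 10, 13 (2 points).
  x = 16: rhs = 9, matching y values: 3, 20 (2 points).
  x = 17: rhs = 14, matching y values: none (0 points).
  x = 18: rhs = 6, matching y values: 11, 12 (2 points).
  x = 19: rhs = 14, matching y values: none (0 points).
  x = 20: rhs = 21, matching y values: none (0 points).
  x = 21: rhs = 10, matching y values: none (0 points).
  x = 22: rhs = 10, matching y values: none (0 points).
Total affine count: 15.
Full point count |E(F_23)| = 15 + 1 = 16.
Hasse bound: |16 − (23+1)| = |-8| = 8 ≤ 2√23 ≈ 9.5917 ✓.


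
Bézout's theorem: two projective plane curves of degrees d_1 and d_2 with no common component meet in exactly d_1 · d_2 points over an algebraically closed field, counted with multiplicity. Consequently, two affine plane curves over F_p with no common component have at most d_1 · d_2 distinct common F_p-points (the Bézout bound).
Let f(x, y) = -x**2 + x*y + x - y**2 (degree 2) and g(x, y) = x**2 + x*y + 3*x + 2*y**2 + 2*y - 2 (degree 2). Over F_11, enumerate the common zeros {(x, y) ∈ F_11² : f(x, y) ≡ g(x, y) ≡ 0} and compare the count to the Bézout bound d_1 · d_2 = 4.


Common zeros: ∅; count = 0; Bézout bound = 4.

deg(f) = 2, deg(g) = 2, so Bézout bound = 4.
Scan x ∈ F_11. For each x, list the y ∈ F_11 with f(x, y) ≡ 0 and those with g(x, y) ≡ 0 (mod 11); the common zeros in that column are the intersection.
  x = 0: f ≡ 0 at y ∈ {0}; g ≡ 0 at y ∈ {3, 7}; common: ∅.
  x = 1: f ≡ 0 at y ∈ {0, 1}; g ≡ 0 at y ∈ {7, 8}; common: ∅.
  x = 2: f ≡ 0 at y ∈ ∅; g ≡ 0 at y ∈ ∅; common: ∅.
  x = 3: f ≡ 0 at y ∈ ∅; g ≡ 0 at y ∈ ∅; common: ∅.
  x = 4: f ≡ 0 at y ∈ {7, 8}; g ≡ 0 at y ∈ {9, 10}; common: ∅.
  x = 5: f ≡ 0 at y ∈ {8}; g ≡ 0 at y ∈ {3, 10}; common: ∅.
  x = 6: f ≡ 0 at y ∈ {2, 4}; g ≡ 0 at y ∈ {9}; common: ∅.
  x = 7: f ≡ 0 at y ∈ ∅; g ≡ 0 at y ∈ ∅; common: ∅.
  x = 8: f ≡ 0 at y ∈ {2, 6}; g ≡ 0 at y ∈ ∅; common: ∅.
  x = 9: f ≡ 0 at y ∈ ∅; g ≡ 0 at y ∈ ∅; common: ∅.
  x = 10: f ≡ 0 at y ∈ {4, 6}; g ≡ 0 at y ∈ {8}; common: ∅.
Collecting: common zeros = ∅, so the count is 0.
Comparison with the Bézout bound: 0 ≤ 4 = deg(f)·deg(g), as expected for curves with no common component (the affine F_11-count falls short of the bound because intersections may lie at infinity, over extension fields, or carry multiplicity).


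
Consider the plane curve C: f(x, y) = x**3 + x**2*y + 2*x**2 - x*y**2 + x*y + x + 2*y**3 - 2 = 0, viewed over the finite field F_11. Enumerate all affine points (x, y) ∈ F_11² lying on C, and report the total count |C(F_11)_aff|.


Affine F_11-points: {(0, 1), (1, 9), (2, 1), (4, 3), (4, 4), (4, 6), (5, 8), (6, 1), (6, 3), (6, 10), (7, 3), (8, 5)}; count = 12.

For each of the 121 pairs (x, y) ∈ F_11², evaluate f(x, y) mod 11. Record the zeros.
  x = 0: [0↦9, 1↦0, 2↦3, 3↦8, 4↦5, 5↦6, 6↦1, 7↦2, 8↦10, 9↦4, 10↦7]  zeros at y ∈ {1}
  x = 1: [0↦2, 1↦5, 2↦7, 3↦9, 4↦1, 5↦6, 6↦3, 7↦4, 8↦10, 9↦0, 10↦8]  zeros at y ∈ {9}
  x = 2: [0↦5, 1↦0, 2↦3, 3↦4, 4↦4, 5↦4, 6↦5, 7↦8, 8↦3, 9↦2, 10↦6]  zeros at y ∈ {1}
  x = 3: [0↦2, 1↦2, 2↦8, 3↦10, 4↦9, 5↦6, 6↦2, 7↦9, 8↦6, 9↦5, 10↦7]  zeros at y ∈ ∅
  x = 4: [0↦10, 1↦6, 2↦6, 3↦0, 4↦0, 5↦7, 6↦0, 7↦2, 8↦3, 9↦4, 10↦6]  zeros at y ∈ {3, 4, 6}
  x = 5: [0↦2, 1↦7, 2↦3, 3↦2, 4↦5, 5↦2, 6↦5, 7↦4, 8↦0, 9↦5, 10↦9]  zeros at y ∈ {8}
  x = 6: [0↦6, 1↦0, 2↦5, 3↦0, 4↦8, 5↦8, 6↦1, 7↦10, 8↦3, 9↦3, 10↦0]  zeros at y ∈ {1, 3, 10}
  x = 7: [0↦6, 1↦2, 2↦7, 3↦0, 4↦4, 5↦9, 6↦5, 7↦4, 8↦7, 9↦4, 10↦7]  zeros at y ∈ {3}
  x = 8: [0↦8, 1↦8, 2↦4, 3↦8, 4↦10, 5↦0, 6↦1, 7↦3, 8↦7, 9↦3, 10↦3]  zeros at y ∈ {5}
  x = 9: [0↦7, 1↦2, 2↦2, 3↦8, 4↦10, 5↦9, 6↦6, 7↦2, 8↦9, 9↦6, 10↦5]  zeros at y ∈ ∅
  x = 10: [0↦9, 1↦1, 2↦7, 3↦6, 4↦10, 5↦9, 6↦4, 7↦7, 8↦8, 9↦8, 10↦8]  zeros at y ∈ ∅
Collecting zeros: affine points = {(0, 1), (1, 9), (2, 1), (4, 3), (4, 4), (4, 6), (5, 8), (6, 1), (6, 3), (6, 10), (7, 3), (8, 5)}.
Total count |C(F_11)_aff| = 12.


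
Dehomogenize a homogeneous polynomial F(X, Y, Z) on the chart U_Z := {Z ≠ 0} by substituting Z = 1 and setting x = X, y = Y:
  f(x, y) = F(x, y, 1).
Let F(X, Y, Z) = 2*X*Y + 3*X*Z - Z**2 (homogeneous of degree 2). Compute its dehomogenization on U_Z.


f(x, y) = 2*x*y + 3*x - 1

On U_Z we set Z = 1. Each monomial c·X^i·Y^j·Z^k in F becomes c·x^i·y^j·1^k = c·x^i·y^j.
Substituting Z = 1: F(X, Y, 1) = 2*x*y + 3*x - 1.
Note: deg(f) ≤ deg(F) = 2; strict inequality happens when F is divisible by Z (lost terms).


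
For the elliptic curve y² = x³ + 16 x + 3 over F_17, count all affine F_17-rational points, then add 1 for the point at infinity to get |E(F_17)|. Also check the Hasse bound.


Affine points = {(2, 3), (2, 14), (5, 2), (5, 15), (6, 3), (6, 14), (7, 4), (7, 13), (9, 3), (9, 14), (12, 6), (12, 11), (14, 8), (14, 9)}; affine count = 14; |E(F_17)| = 15.

Discriminant check: Δ ∝ 4a³ + 27b² = 4·16³ + 27·3² = 4·4096 + 27·9 ≡ 1 (mod 17). Nonzero ⇒ E is nonsingular.
For each x ∈ F_17, compute rhs = x³ + 16·x + 3 mod 17, then count y ∈ F_17 with y² ≡ rhs.
  x = 0: rhs = 3, matching y values: none (0 points).
  x = 1: rhs = 3, matching y values: none (0 points).
  x = 2: rhs = 9, matching y values: 3, 14 (2 points).
  x = 3: rhs = 10, matching y values: none (0 points).
  x = 4: rhs = 12, matching y values: none (0 points).
  x = 5: rhs = 4, matching y values: 2, 15 (2 points).
  x = 6: rhs = 9, matching y values: 3, 14 (2 points).
  x = 7: rhs = 16, matching y values: 4, 13 (2 points).
  x = 8: rhs = 14, matching y values: none (0 points).
  x = 9: rhs = 9, matching y values: 3, 14 (2 points).
  x = 10: rhs = 7, matching y values: none (0 points).
  x = 11: rhs = 14, matching y values: none (0 points).
  x = 12: rhs = 2, matching y values: 6, 11 (2 points).
  x = 13: rhs = 11, matching y values: none (0 points).
  x = 14: rhs = 13, matching y values: 8, 9 (2 points).
  x = 15: rhs = 14, matching y values: none (0 points).
  x = 16: rhs = 3, matching y values: none (0 points).
Total affine count: 14.
Full point count |E(F_17)| = 14 + 1 = 15.
Hasse bound: |15 − (17+1)| = |-3| = 3 ≤ 2√17 ≈ 8.2462 ✓.


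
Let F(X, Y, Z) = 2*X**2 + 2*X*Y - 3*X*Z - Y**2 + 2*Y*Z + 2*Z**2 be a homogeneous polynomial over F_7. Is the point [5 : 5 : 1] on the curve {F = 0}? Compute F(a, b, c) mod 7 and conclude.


F(5,5,1) ≡ 2 (mod 7); P is NOT on the curve.

Evaluate F(5, 5, 1) term-by-term (mod 7).
  2*X**2 ↦ 2·25·1·1 = 50
  2*X*Y ↦ 2·5·5·1 = 50
  -3*X*Z ↦ -3·5·1·1 = -15
  -Y**2 ↦ -1·1·25·1 = -25
  2*Y*Z ↦ 2·1·5·1 = 10
  2*Z**2 ↦ 2·1·1·1 = 2
Sum: F(5, 5, 1) = (50) + (50) + (-15) + (-25) + (10) + (2) = 72.
Reducing mod 7: 72 ≡ 2 (mod 7).
Since F(a, b, c) ≡ 2 ≠ 0 (mod 7), P does NOT lie on the curve.


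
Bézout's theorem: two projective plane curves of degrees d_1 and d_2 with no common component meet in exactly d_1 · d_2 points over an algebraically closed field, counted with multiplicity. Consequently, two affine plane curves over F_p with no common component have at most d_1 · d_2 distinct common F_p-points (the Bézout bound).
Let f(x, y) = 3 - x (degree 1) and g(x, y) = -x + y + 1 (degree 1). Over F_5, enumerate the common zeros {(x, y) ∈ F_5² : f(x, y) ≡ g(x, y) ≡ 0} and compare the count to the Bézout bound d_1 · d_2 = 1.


Common zeros: {(3, 2)}; count = 1; Bézout bound = 1.

deg(f) = 1, deg(g) = 1, so Bézout bound = 1.
Scan x ∈ F_5. For each x, list the y ∈ F_5 with f(x, y) ≡ 0 and those with g(x, y) ≡ 0 (mod 5); the common zeros in that column are the intersection.
  x = 0: f ≡ 0 at y ∈ ∅; g ≡ 0 at y ∈ {4}; common: ∅.
  x = 1: f ≡ 0 at y ∈ ∅; g ≡ 0 at y ∈ {0}; common: ∅.
  x = 2: f ≡ 0 at y ∈ ∅; g ≡ 0 at y ∈ {1}; common: ∅.
  x = 3: f ≡ 0 at y ∈ {0, 1, 2, 3, 4}; g ≡ 0 at y ∈ {2}; common: {2}.
  x = 4: f ≡ 0 at y ∈ ∅; g ≡ 0 at y ∈ {3}; common: ∅.
Collecting: common zeros = {(3, 2)}, so the count is 1.
Comparison with the Bézout bound: 1 ≤ 1 = deg(f)·deg(g), as expected for curves with no common component (the bound is attained).


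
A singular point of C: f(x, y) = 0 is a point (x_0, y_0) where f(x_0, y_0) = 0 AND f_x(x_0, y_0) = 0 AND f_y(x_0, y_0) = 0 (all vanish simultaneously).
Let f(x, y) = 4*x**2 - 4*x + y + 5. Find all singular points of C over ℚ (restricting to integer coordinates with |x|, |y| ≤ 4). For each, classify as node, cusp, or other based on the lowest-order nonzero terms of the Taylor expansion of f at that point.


No singular points in the scanned grid; C is smooth there.

Compute partial derivatives:
  f_x = 8*x - 4.
  f_y = 1.
f_y = 1 is a nonzero constant, so f_y never vanishes: no point (x, y) can satisfy f = f_x = f_y = 0. In particular no (x, y) ∈ {−4, ..., 4}² is singular; the curve is smooth.
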